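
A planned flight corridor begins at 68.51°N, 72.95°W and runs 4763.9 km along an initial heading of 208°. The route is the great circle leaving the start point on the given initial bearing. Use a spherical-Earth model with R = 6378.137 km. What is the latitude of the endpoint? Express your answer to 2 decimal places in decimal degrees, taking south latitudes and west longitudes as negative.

δ = 4763.9/6378.137 = 0.746911 rad (42.7948°).
Start latitude φ₁ = 1.195725 rad; initial bearing θ = 3.630285 rad.
Applying the spherical law of cosines for sides, sin φ₂ = sin φ₁ cos δ + cos φ₁ sin δ cos θ = 0.463030, so φ₂ = 27.58°.
Δλ = atan2( sin θ sin δ cos φ₁ , cos δ − sin φ₁ sin φ₂ ) = atan2(-0.116843, 0.302951) = -0.368103 rad = -21.09°.
Hence λ₂ = -72.95° + -21.09° = -94.04°.

latitude 27.58°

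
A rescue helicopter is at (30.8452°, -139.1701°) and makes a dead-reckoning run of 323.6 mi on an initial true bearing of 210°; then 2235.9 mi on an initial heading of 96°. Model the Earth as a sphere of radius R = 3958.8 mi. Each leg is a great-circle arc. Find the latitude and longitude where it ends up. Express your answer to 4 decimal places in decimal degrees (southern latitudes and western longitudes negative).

Apply the spherical direct solution leg by leg, carrying full precision between legs.
Leg 1: from (30.8452°, -139.1701°), δ = 323.6/3958.8 = 0.081742 rad, θ = 210° → φ = 26.7628°, λ = -141.7908°.
Leg 2: from (26.7628°, -141.7908°), δ = 2235.9/3958.8 = 0.564792 rad, θ = 96° → φ = 19.2938°, λ = -107.4590°.

latitude 19.2938°, longitude -107.4590°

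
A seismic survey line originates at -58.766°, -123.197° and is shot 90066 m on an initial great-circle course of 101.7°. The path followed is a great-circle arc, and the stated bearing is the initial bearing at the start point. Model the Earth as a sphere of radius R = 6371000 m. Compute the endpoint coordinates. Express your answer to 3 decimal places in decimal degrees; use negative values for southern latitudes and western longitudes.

latitude -58.921°, longitude -121.660°

The arc subtends δ = 90066/6371000 = 0.014137 rad at the centre.
Start latitude φ₁ = -1.025660 rad; initial bearing θ = 1.775000 rad.
Applying the spherical law of cosines for sides, sin φ₂ = sin φ₁ cos δ + cos φ₁ sin δ cos θ = -0.856458, so φ₂ = -58.921°.
Then Δλ = atan2(0.007178, 0.267580) = 0.026819 rad, from sin θ sin δ cos φ₁ over cos δ − sin φ₁ sin φ₂.
Hence λ₂ = -123.197° + 1.537° = -121.660°.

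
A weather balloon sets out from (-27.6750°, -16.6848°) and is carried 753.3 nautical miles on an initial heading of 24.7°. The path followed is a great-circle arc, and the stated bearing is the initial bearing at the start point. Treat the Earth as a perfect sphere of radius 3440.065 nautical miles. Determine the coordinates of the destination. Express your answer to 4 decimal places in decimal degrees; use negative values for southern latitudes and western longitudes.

latitude -16.1758°, longitude -11.2613°

Angular distance δ = d/R = 753.3 / 3440.065 = 0.218978 rad.
With φ₁ = -27.6750° = -0.483020 rad and θ = 24.7° = 0.431096 rad:
sin φ₂ = sin φ₁ cos δ + cos φ₁ sin δ cos θ = (-0.464456)(0.976120) + (0.885596)(0.217233)(0.908508) = -0.278585
φ₂ = asin(-0.278585) = -0.282321 rad = -16.1758°.
For the longitude increment, Δλ = atan2( sin θ sin δ cos φ₁, cos δ − sin φ₁ sin φ₂ ) = atan2(0.080389, 0.846729) = 5.4235°.
λ₂ = λ₁ + Δλ = -11.2613°.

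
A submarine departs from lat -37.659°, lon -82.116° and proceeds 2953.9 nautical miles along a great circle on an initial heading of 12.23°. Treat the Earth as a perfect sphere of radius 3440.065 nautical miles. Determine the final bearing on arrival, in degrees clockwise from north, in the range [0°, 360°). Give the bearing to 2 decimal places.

Angular distance δ = d/R = 2953.9 / 3440.065 = 0.858676 rad.
With φ₁ = -37.659° = -0.657274 rad and θ = 12.23° = 0.213454 rad:
Destination latitude: φ₂ = arcsin( sin φ₁ cos δ + cos φ₁ sin δ cos θ ) = arcsin(0.186443) = 10.745°.
Then Δλ = atan2(0.126947, 0.767350) = 0.163951 rad, from sin θ sin δ cos φ₁ over cos δ − sin φ₁ sin φ₂.
λ₂ = -82.116° + 9.394° = -72.722°.
The forward bearing on arrival equals the back-azimuth from the destination plus 180°.
Back-azimuth from P₂ (10.75°, -72.72°) to P₁ (-37.66°, -82.12°), with Δλ' = λ₁ − λ₂ = -9.39°: atan2( sin Δλ' cos φ₁ , cos φ₂ sin φ₁ − sin φ₂ cos φ₁ cos Δλ' ) = 189.83°.
Final bearing = (189.83° + 180°) mod 360° = 9.83°.

final bearing 9.83°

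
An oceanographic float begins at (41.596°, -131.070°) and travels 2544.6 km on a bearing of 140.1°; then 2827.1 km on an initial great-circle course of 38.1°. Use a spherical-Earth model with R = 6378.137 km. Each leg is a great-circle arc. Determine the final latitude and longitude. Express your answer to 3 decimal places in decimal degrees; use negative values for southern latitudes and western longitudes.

Apply the spherical direct solution leg by leg, carrying full precision between legs.
Leg 1: from (41.596°, -131.070°), δ = 2544.6/6378.137 = 0.398957 rad, θ = 140.1° → φ = 22.884°, λ = -115.378°.
Leg 2: from (22.884°, -115.378°), δ = 2827.1/6378.137 = 0.443249 rad, θ = 38.1° → φ = 41.470°, λ = -94.697°.

latitude 41.470°, longitude -94.697°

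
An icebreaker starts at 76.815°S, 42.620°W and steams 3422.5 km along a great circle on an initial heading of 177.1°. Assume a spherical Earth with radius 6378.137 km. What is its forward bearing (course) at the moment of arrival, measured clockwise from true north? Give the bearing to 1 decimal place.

final bearing 2.2°

δ = 3422.5/6378.137 = 0.536599 rad (30.7448°).
Converting: φ₁ = -1.340675 rad, θ = 3.090978 rad.
Destination latitude: φ₂ = arcsin( sin φ₁ cos δ + cos φ₁ sin δ cos θ ) = arcsin(-0.953253) = -72.412°.
For the longitude increment, Δλ = atan2( sin θ sin δ cos φ₁, cos δ − sin φ₁ sin φ₂ ) = atan2(0.005899, -0.068672) = 175.090°.
λ₂ = -42.620° + 175.090° = 132.470°.
The forward bearing on arrival equals the back-azimuth from the destination plus 180°.
Back-azimuth from P₂ (-72.4°, 132.5°) to P₁ (-76.8°, -42.6°), with Δλ' = λ₁ − λ₂ = -175.1°: atan2( sin Δλ' cos φ₁ , cos φ₂ sin φ₁ − sin φ₂ cos φ₁ cos Δλ' ) = 182.2°.
Final bearing = (182.2° + 180°) mod 360° = 2.2°.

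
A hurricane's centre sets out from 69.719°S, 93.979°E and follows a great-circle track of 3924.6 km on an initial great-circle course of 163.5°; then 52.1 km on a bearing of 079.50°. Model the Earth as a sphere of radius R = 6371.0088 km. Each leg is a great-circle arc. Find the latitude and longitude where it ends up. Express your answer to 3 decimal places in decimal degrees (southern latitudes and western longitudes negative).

Apply the spherical direct solution leg by leg, carrying full precision between legs.
Leg 1: from (-69.719°, 93.979°), δ = 3924.6/6371.0088 = 0.616009 rad, θ = 163.5° → φ = -73.259°, λ = -120.750°.
Leg 2: from (-73.259°, -120.750°), δ = 52.1/6371.0088 = 0.008178 rad, θ = 79.5° → φ = -73.167°, λ = -119.159°.

latitude -73.167°, longitude -119.159°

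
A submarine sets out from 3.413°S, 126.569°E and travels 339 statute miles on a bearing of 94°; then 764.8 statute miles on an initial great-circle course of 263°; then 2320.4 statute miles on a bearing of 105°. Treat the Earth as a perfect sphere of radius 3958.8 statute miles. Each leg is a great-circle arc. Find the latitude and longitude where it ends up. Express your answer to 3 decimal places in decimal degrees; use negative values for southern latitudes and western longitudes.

Apply the spherical direct solution leg by leg, carrying full precision between legs.
Leg 1: from (-3.413°, 126.569°), δ = 339/3958.8 = 0.085632 rad, θ = 94° → φ = -3.742°, λ = 131.474°.
Leg 2: from (-3.742°, 131.474°), δ = 764.8/3958.8 = 0.193190 rad, θ = 263° → φ = -5.014°, λ = 120.446°.
Leg 3: from (-5.014°, 120.446°), δ = 2320.4/3958.8 = 0.586137 rad, θ = 105° → φ = -12.441°, λ = 153.617°.

latitude -12.441°, longitude 153.617°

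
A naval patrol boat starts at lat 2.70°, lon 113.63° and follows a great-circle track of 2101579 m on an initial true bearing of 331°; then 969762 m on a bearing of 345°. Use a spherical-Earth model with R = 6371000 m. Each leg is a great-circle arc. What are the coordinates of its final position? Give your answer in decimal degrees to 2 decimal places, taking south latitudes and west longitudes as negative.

latitude 27.53°, longitude 101.53°

Apply the spherical direct solution leg by leg, carrying full precision between legs.
Leg 1: from (2.70°, 113.63°), δ = 2101579/6371000 = 0.329866 rad, θ = 331° → φ = 19.12°, λ = 104.06°.
Leg 2: from (19.12°, 104.06°), δ = 969762/6371000 = 0.152215 rad, θ = 345° → φ = 27.53°, λ = 101.53°.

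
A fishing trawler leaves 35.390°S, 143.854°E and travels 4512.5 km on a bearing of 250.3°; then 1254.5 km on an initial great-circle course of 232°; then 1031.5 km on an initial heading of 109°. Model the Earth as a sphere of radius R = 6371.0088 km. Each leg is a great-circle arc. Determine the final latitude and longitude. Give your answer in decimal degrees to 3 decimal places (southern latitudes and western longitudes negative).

latitude -46.848°, longitude 93.025°

Apply the spherical direct solution leg by leg, carrying full precision between legs.
Leg 1: from (-35.390°, 143.854°), δ = 4512.5/6371.0088 = 0.708287 rad, θ = 250.3° → φ = -38.215°, λ = 92.638°.
Leg 2: from (-38.215°, 92.638°), δ = 1254.5/6371.0088 = 0.196908 rad, θ = 232° → φ = -44.531°, λ = 80.149°.
Leg 3: from (-44.531°, 80.149°), δ = 1031.5/6371.0088 = 0.161905 rad, θ = 109° → φ = -46.848°, λ = 93.025°.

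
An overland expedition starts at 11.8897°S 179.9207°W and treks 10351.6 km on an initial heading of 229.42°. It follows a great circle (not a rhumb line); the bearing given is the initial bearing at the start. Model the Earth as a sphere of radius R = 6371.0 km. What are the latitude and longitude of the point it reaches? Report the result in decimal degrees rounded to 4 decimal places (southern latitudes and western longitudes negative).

latitude -38.6458°, longitude 76.2531°

The arc subtends δ = 10351.6/6371 = 1.624800 rad at the centre.
Start latitude φ₁ = -0.207514 rad; initial bearing θ = 4.004134 rad.
sin φ₂ = sin φ₁ cos δ + cos φ₁ sin δ cos θ = (-0.206028)(-0.053977) + (0.978546)(0.998542)(-0.650509) = -0.624504
φ₂ = asin(-0.624504) = -0.674497 rad = -38.6458°.
Then Δλ = atan2(-0.742121, -0.182643) = -1.812110 rad, from sin θ sin δ cos φ₁ over cos δ − sin φ₁ sin φ₂.
λ₂ = -179.9207° + -103.8262° = -283.7469°, normalized to (−180°, 180°] → 76.2531°.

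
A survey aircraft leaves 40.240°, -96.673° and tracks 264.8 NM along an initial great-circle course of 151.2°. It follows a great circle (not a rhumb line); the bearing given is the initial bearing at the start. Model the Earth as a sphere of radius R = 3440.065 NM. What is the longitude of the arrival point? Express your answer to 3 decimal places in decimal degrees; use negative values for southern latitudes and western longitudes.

longitude -94.037°

Angular distance δ = d/R = 264.8 / 3440.065 = 0.076975 rad.
Converting: φ₁ = 0.702320 rad, θ = 2.638938 rad.
Destination latitude: φ₂ = arcsin( sin φ₁ cos δ + cos φ₁ sin δ cos θ ) = arcsin(0.592638) = 36.344°.
For the longitude increment, Δλ = atan2( sin θ sin δ cos φ₁, cos δ − sin φ₁ sin φ₂ ) = atan2(0.028279, 0.614200) = 2.636°.
λ₂ = λ₁ + Δλ = -94.037°.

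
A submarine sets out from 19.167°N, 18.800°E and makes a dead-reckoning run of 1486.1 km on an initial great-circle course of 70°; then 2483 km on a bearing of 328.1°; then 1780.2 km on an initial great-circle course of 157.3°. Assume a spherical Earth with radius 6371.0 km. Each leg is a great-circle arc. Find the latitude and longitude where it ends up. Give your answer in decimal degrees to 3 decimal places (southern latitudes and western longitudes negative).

Apply the spherical direct solution leg by leg, carrying full precision between legs.
Leg 1: from (19.167°, 18.800°), δ = 1486.1/6371 = 0.233260 rad, θ = 70° → φ = 23.210°, λ = 32.471°.
Leg 2: from (23.210°, 32.471°), δ = 2483/6371 = 0.389735 rad, θ = 328.1° → φ = 41.377°, λ = 16.951°.
Leg 3: from (41.377°, 16.951°), δ = 1780.2/6371 = 0.279422 rad, θ = 157.3° → φ = 26.388°, λ = 23.775°.

latitude 26.388°, longitude 23.775°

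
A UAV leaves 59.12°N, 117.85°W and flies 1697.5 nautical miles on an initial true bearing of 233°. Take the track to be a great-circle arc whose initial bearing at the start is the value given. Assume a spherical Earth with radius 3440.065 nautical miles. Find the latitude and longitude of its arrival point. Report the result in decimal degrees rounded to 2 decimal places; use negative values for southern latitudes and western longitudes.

Angular distance δ = d/R = 1697.5 / 3440.065 = 0.493450 rad.
Converting: φ₁ = 1.031839 rad, θ = 4.066617 rad.
Applying the spherical law of cosines for sides, sin φ₂ = sin φ₁ cos δ + cos φ₁ sin δ cos θ = 0.609554, so φ₂ = 37.56°.
Δλ = atan2( sin θ sin δ cos φ₁ , cos δ − sin φ₁ sin φ₂ ) = atan2(-0.194153, 0.357558) = -0.497451 rad = -28.50°.
λ₂ = λ₁ + Δλ = -146.35°.

latitude 37.56°, longitude -146.35°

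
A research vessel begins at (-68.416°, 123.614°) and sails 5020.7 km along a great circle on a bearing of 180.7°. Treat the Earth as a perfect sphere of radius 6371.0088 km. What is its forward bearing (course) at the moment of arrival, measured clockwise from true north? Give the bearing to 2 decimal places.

δ = 5020.7/6371.0088 = 0.788054 rad (45.1522°).
Converting: φ₁ = -1.194084 rad, θ = 3.153810 rad.
sin φ₂ = sin φ₁ cos δ + cos φ₁ sin δ cos θ = (-0.929879)(0.705226) + (0.367865)(0.708982)(-0.999925) = -0.916565
φ₂ = asin(-0.916565) = -1.159405 rad = -66.429°.
Then Δλ = atan2(-0.003186, -0.147069) = -3.119931 rad, from sin θ sin δ cos φ₁ over cos δ − sin φ₁ sin φ₂.
λ₂ = 123.614° + -178.759° = -55.145°.
The forward bearing on arrival equals the back-azimuth from the destination plus 180°.
Back-azimuth from P₂ (-66.43°, -55.14°) to P₁ (-68.42°, 123.61°), with Δλ' = λ₁ − λ₂ = 178.76°: atan2( sin Δλ' cos φ₁ , cos φ₂ sin φ₁ − sin φ₂ cos φ₁ cos Δλ' ) = 179.36°.
Final bearing = (179.36° + 180°) mod 360° = 359.36°.

final bearing 359.36°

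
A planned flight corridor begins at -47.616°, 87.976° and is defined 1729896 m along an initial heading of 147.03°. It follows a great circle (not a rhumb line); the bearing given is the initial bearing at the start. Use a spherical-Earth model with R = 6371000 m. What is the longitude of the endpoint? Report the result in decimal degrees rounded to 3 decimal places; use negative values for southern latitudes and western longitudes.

longitude 104.784°

The arc subtends δ = 1729896/6371000 = 0.271527 rad at the centre.
With φ₁ = -47.616° = -0.831056 rad and θ = 147.03° = 2.566158 rad:
Destination latitude: φ₂ = arcsin( sin φ₁ cos δ + cos φ₁ sin δ cos θ ) = arcsin(-0.863260) = -59.685°.
Δλ = atan2( sin θ sin δ cos φ₁ , cos δ − sin φ₁ sin φ₂ ) = atan2(0.098388, 0.325721) = 0.293348 rad = 16.808°.
λ₂ = λ₁ + Δλ = 104.784°.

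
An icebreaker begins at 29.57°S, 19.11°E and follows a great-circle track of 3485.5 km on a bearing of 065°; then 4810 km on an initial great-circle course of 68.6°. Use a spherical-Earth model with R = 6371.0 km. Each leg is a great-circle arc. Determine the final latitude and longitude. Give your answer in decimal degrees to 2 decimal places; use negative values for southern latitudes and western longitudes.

Apply the spherical direct solution leg by leg, carrying full precision between legs.
Leg 1: from (-29.57°, 19.11°), δ = 3485.5/6371 = 0.547088 rad, θ = 65° → φ = -13.31°, λ = 48.09°.
Leg 2: from (-13.31°, 48.09°), δ = 4810/6371 = 0.754984 rad, θ = 68.6° → φ = 4.34°, λ = 87.87°.

latitude 4.34°, longitude 87.87°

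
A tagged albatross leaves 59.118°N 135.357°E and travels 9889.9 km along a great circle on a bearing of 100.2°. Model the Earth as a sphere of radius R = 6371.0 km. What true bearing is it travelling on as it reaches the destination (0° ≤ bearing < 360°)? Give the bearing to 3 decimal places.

Central angle δ = d/R = 1.552331 rad.
Converting: φ₁ = 1.031804 rad, θ = 1.748820 rad.
sin φ₂ = sin φ₁ cos δ + cos φ₁ sin δ cos θ = (0.858226)(0.018464) + (0.513272)(0.999830)(-0.177085) = -0.075030
φ₂ = asin(-0.075030) = -0.075101 rad = -4.303°.
Δλ = atan2( sin θ sin δ cos φ₁ , cos δ − sin φ₁ sin φ₂ ) = atan2(0.505074, 0.082857) = 1.408194 rad = 80.684°.
λ₂ = 135.357° + 80.684° = 216.041°, normalized to (−180°, 180°] → -143.959°.
The forward bearing on arrival equals the back-azimuth from the destination plus 180°.
Back-azimuth from P₂ (-4.303°, -143.959°) to P₁ (59.118°, 135.357°), with Δλ' = λ₁ − λ₂ = 279.316°: atan2( sin Δλ' cos φ₁ , cos φ₂ sin φ₁ − sin φ₂ cos φ₁ cos Δλ' ) = 329.563°.
Final bearing = (329.563° + 180°) mod 360° = 149.563°.

final bearing 149.563°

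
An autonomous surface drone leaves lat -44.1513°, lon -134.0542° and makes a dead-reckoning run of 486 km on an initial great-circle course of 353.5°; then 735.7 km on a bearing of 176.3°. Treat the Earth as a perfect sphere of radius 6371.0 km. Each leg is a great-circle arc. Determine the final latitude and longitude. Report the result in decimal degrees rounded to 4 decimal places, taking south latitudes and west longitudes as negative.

Apply the spherical direct solution leg by leg, carrying full precision between legs.
Leg 1: from (-44.1513°, -134.0542°), δ = 486/6371 = 0.076283 rad, θ = 353.5° → φ = -39.8068°, λ = -134.6977°.
Leg 2: from (-39.8068°, -134.6977°), δ = 735.7/6371 = 0.115476 rad, θ = 176.3° → φ = -46.4078°, λ = -134.0798°.

latitude -46.4078°, longitude -134.0798°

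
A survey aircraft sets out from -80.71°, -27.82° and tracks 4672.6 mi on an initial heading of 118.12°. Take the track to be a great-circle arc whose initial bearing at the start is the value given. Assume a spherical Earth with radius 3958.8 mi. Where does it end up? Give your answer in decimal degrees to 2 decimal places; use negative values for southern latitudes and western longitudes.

latitude -26.49°, longitude 86.51°

δ = 4672.6/3958.8 = 1.180307 rad (67.6266°).
Start latitude φ₁ = -1.408655 rad; initial bearing θ = 2.061583 rad.
sin φ₂ = sin φ₁ cos δ + cos φ₁ sin δ cos θ = (-0.986884)(0.380641) + (0.161432)(0.924723)(-0.471320) = -0.446007
φ₂ = asin(-0.446007) = -0.462299 rad = -26.49°.
Then Δλ = atan2(0.131659, -0.059516) = 1.995351 rad, from sin θ sin δ cos φ₁ over cos δ − sin φ₁ sin φ₂.
Hence λ₂ = -27.82° + 114.33° = 86.51°.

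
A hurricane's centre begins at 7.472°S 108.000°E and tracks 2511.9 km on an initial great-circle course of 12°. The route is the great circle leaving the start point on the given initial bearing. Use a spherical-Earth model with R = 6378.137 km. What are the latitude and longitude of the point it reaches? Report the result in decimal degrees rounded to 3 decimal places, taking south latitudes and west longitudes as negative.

Central angle δ = d/R = 0.393830 rad.
With φ₁ = -7.472° = -0.130411 rad and θ = 12° = 0.209440 rad:
Destination latitude: φ₂ = arcsin( sin φ₁ cos δ + cos φ₁ sin δ cos θ ) = arcsin(0.252069) = 14.600°.
Δλ = atan2( sin θ sin δ cos φ₁ , cos δ − sin φ₁ sin φ₂ ) = atan2(0.079104, 0.956226) = 0.082537 rad = 4.729°.
λ₂ = λ₁ + Δλ = 112.729°.

latitude 14.600°, longitude 112.729°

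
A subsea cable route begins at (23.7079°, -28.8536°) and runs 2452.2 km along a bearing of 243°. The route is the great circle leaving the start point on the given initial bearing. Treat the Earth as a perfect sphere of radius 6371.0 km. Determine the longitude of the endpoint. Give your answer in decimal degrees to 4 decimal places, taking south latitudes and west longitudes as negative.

longitude -48.8937°

δ = 2452.2/6371 = 0.384900 rad (22.0532°).
Converting: φ₁ = 0.413781 rad, θ = 4.241150 rad.
Applying the spherical law of cosines for sides, sin φ₂ = sin φ₁ cos δ + cos φ₁ sin δ cos θ = 0.216584, so φ₂ = 12.5085°.
For the longitude increment, Δλ = atan2( sin θ sin δ cos φ₁, cos δ − sin φ₁ sin φ₂ ) = atan2(-0.306310, 0.839753) = -20.0401°.
λ₂ = λ₁ + Δλ = -48.8937°.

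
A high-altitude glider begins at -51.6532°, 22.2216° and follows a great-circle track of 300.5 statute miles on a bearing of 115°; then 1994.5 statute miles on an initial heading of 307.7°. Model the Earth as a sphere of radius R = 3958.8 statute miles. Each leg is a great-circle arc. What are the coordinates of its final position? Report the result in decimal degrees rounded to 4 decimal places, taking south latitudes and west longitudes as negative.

latitude -31.7269°, longitude 2.1420°

Apply the spherical direct solution leg by leg, carrying full precision between legs.
Leg 1: from (-51.6532°, 22.2216°), δ = 300.5/3958.8 = 0.075907 rad, θ = 115° → φ = -53.3115°, λ = 28.8272°.
Leg 2: from (-53.3115°, 28.8272°), δ = 1994.5/3958.8 = 0.503814 rad, θ = 307.7° → φ = -31.7269°, λ = 2.1420°.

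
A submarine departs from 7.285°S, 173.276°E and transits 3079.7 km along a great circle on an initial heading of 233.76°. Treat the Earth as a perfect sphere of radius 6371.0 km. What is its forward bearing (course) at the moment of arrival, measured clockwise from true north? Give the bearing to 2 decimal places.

Central angle δ = d/R = 0.483394 rad.
Start latitude φ₁ = -0.127147 rad; initial bearing θ = 4.079882 rad.
Applying the spherical law of cosines for sides, sin φ₂ = sin φ₁ cos δ + cos φ₁ sin δ cos θ = -0.384825, so φ₂ = -22.633°.
Then Δλ = atan2(-0.371846, 0.836625) = -0.418237 rad, from sin θ sin δ cos φ₁ over cos δ − sin φ₁ sin φ₂.
Hence λ₂ = 173.276° + -23.963° = 149.313°.
The forward bearing on arrival equals the back-azimuth from the destination plus 180°.
Back-azimuth from P₂ (-22.63°, 149.31°) to P₁ (-7.29°, 173.28°), with Δλ' = λ₁ − λ₂ = 23.96°: atan2( sin Δλ' cos φ₁ , cos φ₂ sin φ₁ − sin φ₂ cos φ₁ cos Δλ' ) = 60.09°.
Final bearing = (60.09° + 180°) mod 360° = 240.09°.

final bearing 240.09°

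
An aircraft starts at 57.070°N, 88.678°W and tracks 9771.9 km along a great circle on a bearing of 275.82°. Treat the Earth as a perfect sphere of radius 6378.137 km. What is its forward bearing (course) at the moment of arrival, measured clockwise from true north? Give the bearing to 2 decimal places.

δ = 9771.9/6378.137 = 1.532093 rad (87.7825°).
With φ₁ = 57.070° = 0.996059 rad and θ = 275.82° = 4.813967 rad:
Destination latitude: φ₂ = arcsin( sin φ₁ cos δ + cos φ₁ sin δ cos θ ) = arcsin(0.087560) = 5.023°.
Then Δλ = atan2(-0.540407, -0.034799) = -1.635101 rad, from sin θ sin δ cos φ₁ over cos δ − sin φ₁ sin φ₂.
λ₂ = -88.678° + -93.684° = -182.362°, normalized to (−180°, 180°] → 177.638°.
The forward bearing on arrival equals the back-azimuth from the destination plus 180°.
Back-azimuth from P₂ (5.02°, 177.64°) to P₁ (57.07°, -88.68°), with Δλ' = λ₁ − λ₂ = -266.32°: atan2( sin Δλ' cos φ₁ , cos φ₂ sin φ₁ − sin φ₂ cos φ₁ cos Δλ' ) = 32.88°.
Final bearing = (32.88° + 180°) mod 360° = 212.88°.

final bearing 212.88°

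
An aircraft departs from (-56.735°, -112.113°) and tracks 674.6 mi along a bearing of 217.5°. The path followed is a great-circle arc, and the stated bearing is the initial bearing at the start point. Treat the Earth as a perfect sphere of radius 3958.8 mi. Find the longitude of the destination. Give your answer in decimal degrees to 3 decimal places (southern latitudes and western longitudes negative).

Angular distance δ = d/R = 674.6 / 3958.8 = 0.170405 rad.
With φ₁ = -56.735° = -0.990213 rad and θ = 217.5° = 3.796091 rad:
Destination latitude: φ₂ = arcsin( sin φ₁ cos δ + cos φ₁ sin δ cos θ ) = arcsin(-0.897828) = -63.874°.
For the longitude increment, Δλ = atan2( sin θ sin δ cos φ₁, cos δ − sin φ₁ sin φ₂ ) = atan2(-0.056626, 0.234804) = -13.559°.
Hence λ₂ = -112.113° + -13.559° = -125.672°.

longitude -125.672°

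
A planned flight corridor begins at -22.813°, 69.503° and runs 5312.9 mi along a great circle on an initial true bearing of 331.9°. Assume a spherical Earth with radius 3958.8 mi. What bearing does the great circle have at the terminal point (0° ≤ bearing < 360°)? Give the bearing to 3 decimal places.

Angular distance δ = d/R = 5312.9 / 3958.8 = 1.342048 rad.
With φ₁ = -22.813° = -0.398162 rad and θ = 331.9° = 5.792748 rad:
Destination latitude: φ₂ = arcsin( sin φ₁ cos δ + cos φ₁ sin δ cos θ ) = arcsin(0.704022) = 44.751°.
Then Δλ = atan2(-0.422857, 0.499725) = -0.702272 rad, from sin θ sin δ cos φ₁ over cos δ − sin φ₁ sin φ₂.
Hence λ₂ = 69.503° + -40.237° = 29.266°.
The forward bearing on arrival equals the back-azimuth from the destination plus 180°.
Back-azimuth from P₂ (44.751°, 29.266°) to P₁ (-22.813°, 69.503°), with Δλ' = λ₁ − λ₂ = 40.237°: atan2( sin Δλ' cos φ₁ , cos φ₂ sin φ₁ − sin φ₂ cos φ₁ cos Δλ' ) = 142.313°.
Final bearing = (142.313° + 180°) mod 360° = 322.313°.

final bearing 322.313°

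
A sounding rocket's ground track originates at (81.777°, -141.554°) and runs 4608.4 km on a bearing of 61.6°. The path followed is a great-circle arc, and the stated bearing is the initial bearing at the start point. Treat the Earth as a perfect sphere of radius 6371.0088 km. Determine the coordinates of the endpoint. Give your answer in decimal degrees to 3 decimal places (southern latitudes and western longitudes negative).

latitude 51.899°, longitude -32.213°

δ = 4608.4/6371.0088 = 0.723339 rad (41.4443°).
Converting: φ₁ = 1.427278 rad, θ = 1.075123 rad.
Destination latitude: φ₂ = arcsin( sin φ₁ cos δ + cos φ₁ sin δ cos θ ) = arcsin(0.786919) = 51.899°.
Then Δλ = atan2(0.083274, -0.029229) = 1.908360 rad, from sin θ sin δ cos φ₁ over cos δ − sin φ₁ sin φ₂.
λ₂ = λ₁ + Δλ = -32.213°.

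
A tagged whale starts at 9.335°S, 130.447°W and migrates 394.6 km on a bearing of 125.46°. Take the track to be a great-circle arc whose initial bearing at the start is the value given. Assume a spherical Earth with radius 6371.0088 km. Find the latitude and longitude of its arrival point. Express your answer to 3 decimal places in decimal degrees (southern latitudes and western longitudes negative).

latitude -11.381°, longitude -127.499°

The arc subtends δ = 394.6/6371.0088 = 0.061937 rad at the centre.
With φ₁ = -9.335° = -0.162926 rad and θ = 125.46° = 2.189690 rad:
sin φ₂ = sin φ₁ cos δ + cos φ₁ sin δ cos θ = (-0.162207)(0.998083) + (0.986757)(0.061897)(-0.580134) = -0.197329
φ₂ = asin(-0.197329) = -0.198632 rad = -11.381°.
Then Δλ = atan2(0.049749, 0.966074) = 0.051450 rad, from sin θ sin δ cos φ₁ over cos δ − sin φ₁ sin φ₂.
λ₂ = -130.447° + 2.948° = -127.499°.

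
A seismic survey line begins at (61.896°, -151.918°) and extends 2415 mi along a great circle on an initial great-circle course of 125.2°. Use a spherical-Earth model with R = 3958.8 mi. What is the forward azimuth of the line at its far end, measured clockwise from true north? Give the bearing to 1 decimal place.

final bearing 152.1°

Angular distance δ = d/R = 2415 / 3958.8 = 0.610033 rad.
With φ₁ = 61.896° = 1.080289 rad and θ = 125.2° = 2.185152 rad:
Applying the spherical law of cosines for sides, sin φ₂ = sin φ₁ cos δ + cos φ₁ sin δ cos θ = 0.567425, so φ₂ = 34.571°.
Δλ = atan2( sin θ sin δ cos φ₁ , cos δ − sin φ₁ sin φ₂ ) = atan2(0.220527, 0.319107) = 0.604712 rad = 34.647°.
λ₂ = -151.918° + 34.647° = -117.271°.
The forward bearing on arrival equals the back-azimuth from the destination plus 180°.
Back-azimuth from P₂ (34.6°, -117.3°) to P₁ (61.9°, -151.9°), with Δλ' = λ₁ − λ₂ = -34.6°: atan2( sin Δλ' cos φ₁ , cos φ₂ sin φ₁ − sin φ₂ cos φ₁ cos Δλ' ) = 332.1°.
Final bearing = (332.1° + 180°) mod 360° = 152.1°.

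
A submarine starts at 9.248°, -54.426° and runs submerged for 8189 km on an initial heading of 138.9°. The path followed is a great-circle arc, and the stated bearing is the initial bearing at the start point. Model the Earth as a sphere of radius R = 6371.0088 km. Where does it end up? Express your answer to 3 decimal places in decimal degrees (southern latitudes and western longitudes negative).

Angular distance δ = d/R = 8189 / 6371.0088 = 1.285354 rad.
Start latitude φ₁ = 0.161408 rad; initial bearing θ = 2.424262 rad.
Destination latitude: φ₂ = arcsin( sin φ₁ cos δ + cos φ₁ sin δ cos θ ) = arcsin(-0.668421) = -41.945°.
Δλ = atan2( sin θ sin δ cos φ₁ , cos δ − sin φ₁ sin φ₂ ) = atan2(0.622577, 0.389003) = 1.012322 rad = 58.002°.
λ₂ = -54.426° + 58.002° = 3.576°.

latitude -41.945°, longitude 3.576°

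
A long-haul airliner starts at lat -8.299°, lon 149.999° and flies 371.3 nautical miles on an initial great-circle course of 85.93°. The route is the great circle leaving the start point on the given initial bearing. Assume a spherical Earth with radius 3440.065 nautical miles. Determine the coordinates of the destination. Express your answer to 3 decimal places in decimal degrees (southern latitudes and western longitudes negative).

latitude -7.813°, longitude 156.226°

Angular distance δ = d/R = 371.3 / 3440.065 = 0.107934 rad.
With φ₁ = -8.299° = -0.144845 rad and θ = 85.93° = 1.499761 rad:
Applying the spherical law of cosines for sides, sin φ₂ = sin φ₁ cos δ + cos φ₁ sin δ cos θ = -0.135933, so φ₂ = -7.813°.
For the longitude increment, Δλ = atan2( sin θ sin δ cos φ₁, cos δ − sin φ₁ sin φ₂ ) = atan2(0.106328, 0.974560) = 6.227°.
λ₂ = 149.999° + 6.227° = 156.226°.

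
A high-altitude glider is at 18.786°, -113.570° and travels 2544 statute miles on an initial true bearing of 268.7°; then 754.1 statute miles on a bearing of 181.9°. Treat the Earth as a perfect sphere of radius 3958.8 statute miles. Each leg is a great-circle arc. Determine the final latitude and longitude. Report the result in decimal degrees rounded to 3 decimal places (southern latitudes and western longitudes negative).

Apply the spherical direct solution leg by leg, carrying full precision between legs.
Leg 1: from (18.786°, -113.570°), δ = 2544/3958.8 = 0.642619 rad, θ = 268.7° → φ = 14.177°, λ = -151.737°.
Leg 2: from (14.177°, -151.737°), δ = 754.1/3958.8 = 0.190487 rad, θ = 181.9° → φ = 3.269°, λ = -152.098°.

latitude 3.269°, longitude -152.098°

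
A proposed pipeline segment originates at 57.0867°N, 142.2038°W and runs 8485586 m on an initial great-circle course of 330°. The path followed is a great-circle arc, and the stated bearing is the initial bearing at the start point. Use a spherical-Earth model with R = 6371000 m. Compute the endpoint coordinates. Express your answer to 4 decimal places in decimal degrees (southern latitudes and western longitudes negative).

Central angle δ = d/R = 1.331908 rad.
With φ₁ = 57.0867° = 0.996351 rad and θ = 330° = 5.759587 rad:
Applying the spherical law of cosines for sides, sin φ₂ = sin φ₁ cos δ + cos φ₁ sin δ cos θ = 0.655851, so φ₂ = 40.9842°.
Then Δλ = atan2(-0.263969, -0.313961) = -2.442480 rad, from sin θ sin δ cos φ₁ over cos δ − sin φ₁ sin φ₂.
λ₂ = -142.2038° + -139.9438° = -282.1476°, normalized to (−180°, 180°] → 77.8524°.

latitude 40.9842°, longitude 77.8524°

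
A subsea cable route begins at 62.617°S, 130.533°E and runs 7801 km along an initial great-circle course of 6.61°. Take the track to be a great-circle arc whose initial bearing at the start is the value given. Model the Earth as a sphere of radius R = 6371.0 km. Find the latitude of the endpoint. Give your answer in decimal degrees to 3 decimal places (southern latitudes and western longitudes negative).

δ = 7801/6371 = 1.224455 rad (70.1561°).
Start latitude φ₁ = -1.092873 rad; initial bearing θ = 0.115366 rad.
Destination latitude: φ₂ = arcsin( sin φ₁ cos δ + cos φ₁ sin δ cos θ ) = arcsin(0.128327) = 7.373°.
Then Δλ = atan2(0.049800, 0.453407) = 0.109396 rad, from sin θ sin δ cos φ₁ over cos δ − sin φ₁ sin φ₂.
λ₂ = 130.533° + 6.268° = 136.801°.

latitude 7.373°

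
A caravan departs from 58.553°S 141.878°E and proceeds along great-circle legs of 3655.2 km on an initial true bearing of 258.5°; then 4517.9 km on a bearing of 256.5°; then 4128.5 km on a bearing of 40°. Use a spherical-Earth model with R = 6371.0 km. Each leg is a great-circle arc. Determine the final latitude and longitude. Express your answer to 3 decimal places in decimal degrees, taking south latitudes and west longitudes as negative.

latitude -11.941°, longitude 48.169°

Apply the spherical direct solution leg by leg, carrying full precision between legs.
Leg 1: from (-58.553°, 141.878°), δ = 3655.2/6371 = 0.573725 rad, θ = 258.5° → φ = -50.622°, λ = 84.913°.
Leg 2: from (-50.622°, 84.913°), δ = 4517.9/6371 = 0.709135 rad, θ = 256.5° → φ = -43.085°, λ = 24.805°.
Leg 3: from (-43.085°, 24.805°), δ = 4128.5/6371 = 0.648014 rad, θ = 40° → φ = -11.941°, λ = 48.169°.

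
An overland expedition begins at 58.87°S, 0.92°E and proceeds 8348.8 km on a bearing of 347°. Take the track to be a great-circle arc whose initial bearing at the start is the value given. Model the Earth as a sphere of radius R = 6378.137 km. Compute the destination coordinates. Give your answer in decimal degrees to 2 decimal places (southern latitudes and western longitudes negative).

latitude 15.37°, longitude -12.10°

Central angle δ = d/R = 1.308972 rad.
With φ₁ = -58.87° = -1.027475 rad and θ = 347° = 6.056293 rad:
sin φ₂ = sin φ₁ cos δ + cos φ₁ sin δ cos θ = (-0.855997)(0.258844) + (0.516982)(0.965919)(0.974370) = 0.264995
φ₂ = asin(0.264995) = 0.268198 rad = 15.37°.
For the longitude increment, Δλ = atan2( sin θ sin δ cos φ₁, cos δ − sin φ₁ sin φ₂ ) = atan2(-0.112332, 0.485678) = -13.02°.
λ₂ = 0.92° + -13.02° = -12.10°.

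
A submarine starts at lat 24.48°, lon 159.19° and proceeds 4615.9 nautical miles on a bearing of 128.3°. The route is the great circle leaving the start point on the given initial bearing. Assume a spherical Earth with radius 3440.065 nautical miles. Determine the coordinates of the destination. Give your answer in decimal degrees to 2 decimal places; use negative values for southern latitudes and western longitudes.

latitude -27.08°, longitude -141.67°

Angular distance δ = d/R = 4615.9 / 3440.065 = 1.341806 rad.
Converting: φ₁ = 0.427257 rad, θ = 2.239257 rad.
Destination latitude: φ₂ = arcsin( sin φ₁ cos δ + cos φ₁ sin δ cos θ ) = arcsin(-0.455279) = -27.08°.
Δλ = atan2( sin θ sin δ cos φ₁ , cos δ − sin φ₁ sin φ₂ ) = atan2(0.695585, 0.415651) = 1.032176 rad = 59.14°.
λ₂ = 159.19° + 59.14° = 218.33°, normalized to (−180°, 180°] → -141.67°.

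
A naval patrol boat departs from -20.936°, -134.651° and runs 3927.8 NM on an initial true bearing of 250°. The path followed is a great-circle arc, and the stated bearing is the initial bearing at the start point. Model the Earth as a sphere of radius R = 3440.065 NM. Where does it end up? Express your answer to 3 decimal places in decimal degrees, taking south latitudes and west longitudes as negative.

latitude -26.048°, longitude 153.332°

The arc subtends δ = 3927.8/3440.065 = 1.141781 rad at the centre.
With φ₁ = -20.936° = -0.365402 rad and θ = 250° = 4.363323 rad:
sin φ₂ = sin φ₁ cos δ + cos φ₁ sin δ cos θ = (-0.357325)(0.415976) + (0.933980)(0.909376)(-0.342020) = -0.439130
φ₂ = asin(-0.439130) = -0.454630 rad = -26.048°.
Then Δλ = atan2(-0.798117, 0.259064) = -1.256932 rad, from sin θ sin δ cos φ₁ over cos δ − sin φ₁ sin φ₂.
λ₂ = -134.651° + -72.017° = -206.668°, normalized to (−180°, 180°] → 153.332°.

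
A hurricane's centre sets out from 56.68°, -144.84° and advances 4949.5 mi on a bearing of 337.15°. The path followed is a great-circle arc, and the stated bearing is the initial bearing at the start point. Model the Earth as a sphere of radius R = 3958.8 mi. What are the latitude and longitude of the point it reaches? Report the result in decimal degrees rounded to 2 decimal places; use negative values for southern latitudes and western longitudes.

latitude 48.05°, longitude 68.62°

δ = 4949.5/3958.8 = 1.250253 rad (71.6342°).
Converting: φ₁ = 0.989253 rad, θ = 5.884378 rad.
Destination latitude: φ₂ = arcsin( sin φ₁ cos δ + cos φ₁ sin δ cos θ ) = arcsin(0.743711) = 48.05°.
Then Δλ = atan2(-0.202445, -0.306374) = -2.557679 rad, from sin θ sin δ cos φ₁ over cos δ − sin φ₁ sin φ₂.
λ₂ = -144.84° + -146.54° = -291.38°, normalized to (−180°, 180°] → 68.62°.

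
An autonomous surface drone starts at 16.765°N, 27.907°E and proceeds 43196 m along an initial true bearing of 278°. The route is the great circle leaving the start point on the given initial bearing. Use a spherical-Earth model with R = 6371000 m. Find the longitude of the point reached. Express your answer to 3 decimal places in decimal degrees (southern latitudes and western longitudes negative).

longitude 27.505°

Angular distance δ = d/R = 43196 / 6371000 = 0.006780 rad.
Start latitude φ₁ = 0.292604 rad; initial bearing θ = 4.852015 rad.
sin φ₂ = sin φ₁ cos δ + cos φ₁ sin δ cos θ = (0.288447)(0.999977) + (0.957496)(0.006780)(0.139173) = 0.289344
φ₂ = asin(0.289344) = 0.293541 rad = 16.819°.
Δλ = atan2( sin θ sin δ cos φ₁ , cos δ − sin φ₁ sin φ₂ ) = atan2(-0.006429, 0.916517) = -0.007014 rad = -0.402°.
Hence λ₂ = 27.907° + -0.402° = 27.505°.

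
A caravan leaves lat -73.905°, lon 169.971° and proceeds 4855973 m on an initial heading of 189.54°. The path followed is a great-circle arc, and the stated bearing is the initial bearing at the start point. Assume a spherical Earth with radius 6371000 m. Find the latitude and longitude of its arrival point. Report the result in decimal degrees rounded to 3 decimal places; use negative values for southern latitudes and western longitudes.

latitude -62.098°, longitude 4.127°

δ = 4855973/6371000 = 0.762199 rad (43.6708°).
Converting: φ₁ = -1.289886 rad, θ = 3.308097 rad.
Applying the spherical law of cosines for sides, sin φ₂ = sin φ₁ cos δ + cos φ₁ sin δ cos θ = -0.883752, so φ₂ = -62.098°.
Δλ = atan2( sin θ sin δ cos φ₁ , cos δ − sin φ₁ sin φ₂ ) = atan2(-0.031727, -0.125793) = -2.894527 rad = -165.844°.
λ₂ = λ₁ + Δλ = 4.127°.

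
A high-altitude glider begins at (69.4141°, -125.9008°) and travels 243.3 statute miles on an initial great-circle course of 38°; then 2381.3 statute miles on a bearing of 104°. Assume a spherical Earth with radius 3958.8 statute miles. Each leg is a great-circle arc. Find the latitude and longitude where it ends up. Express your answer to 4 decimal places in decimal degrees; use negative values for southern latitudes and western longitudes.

latitude 47.9227°, longitude -63.8261°

Apply the spherical direct solution leg by leg, carrying full precision between legs.
Leg 1: from (69.4141°, -125.9008°), δ = 243.3/3958.8 = 0.061458 rad, θ = 38° → φ = 72.0631°, λ = -118.8480°.
Leg 2: from (72.0631°, -118.8480°), δ = 2381.3/3958.8 = 0.601521 rad, θ = 104° → φ = 47.9227°, λ = -63.8261°.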